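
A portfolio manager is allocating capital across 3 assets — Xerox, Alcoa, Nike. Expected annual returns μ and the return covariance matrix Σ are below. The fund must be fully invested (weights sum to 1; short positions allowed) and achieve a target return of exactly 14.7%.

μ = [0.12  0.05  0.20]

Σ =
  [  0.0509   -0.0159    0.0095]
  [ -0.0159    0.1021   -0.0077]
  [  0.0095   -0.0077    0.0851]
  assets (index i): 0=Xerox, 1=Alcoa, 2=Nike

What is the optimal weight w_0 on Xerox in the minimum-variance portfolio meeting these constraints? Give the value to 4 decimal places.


p=Σ⁻¹μ = [2.2637  1.0073  2.1886]
q=Σ⁻¹𝟙 = [22.0571  14.0255  10.5576]
a=μᵀp=0.759736  b=𝟙ᵀp=5.459654  c=𝟙ᵀq=46.640234  D=ac−b²=5.626444
λ₁=(c·0.147−b)/D = (46.640234·0.147−5.459654)/5.626444 = 0.248196
λ₂=(a−b·0.147)/D = (0.759736−5.459654·0.147)/5.626444 = -0.007613
w* = 0.248196·p + -0.007613·q:
  w_0 = 0.248196·2.2637 + -0.007613·22.0571 = 0.3939  (Xerox)
  w_1 = 0.248196·1.0073 + -0.007613·14.0255 = 0.1432  (Alcoa)
  w_2 = 0.248196·2.1886 + -0.007613·10.5576 = 0.4628  (Nike)
Σw_i=1.0000  μᵀw=0.1470
σ²=wᵀΣw=λ₁·μ_p+λ₂ = 0.248196·0.147 + -0.007613 = 0.028872 ≈ 0.0289

0.3939


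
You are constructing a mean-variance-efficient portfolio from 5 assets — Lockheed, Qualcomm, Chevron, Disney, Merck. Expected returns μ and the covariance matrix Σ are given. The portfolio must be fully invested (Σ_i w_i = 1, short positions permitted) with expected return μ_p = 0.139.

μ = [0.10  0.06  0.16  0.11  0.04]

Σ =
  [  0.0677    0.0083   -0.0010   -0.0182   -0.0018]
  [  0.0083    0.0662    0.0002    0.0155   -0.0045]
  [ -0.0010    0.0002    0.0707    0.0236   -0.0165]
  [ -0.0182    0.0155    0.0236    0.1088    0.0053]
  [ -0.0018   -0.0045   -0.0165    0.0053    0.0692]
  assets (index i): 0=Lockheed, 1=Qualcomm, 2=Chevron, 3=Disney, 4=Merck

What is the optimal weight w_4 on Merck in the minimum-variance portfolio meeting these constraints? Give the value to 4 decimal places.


u=Σ⁻¹μ = [1.6352  0.6268  2.3483  0.6287  1.1731]
v=Σ⁻¹𝟙 = [15.3187  13.2309  17.1085  5.2132  19.3898]
a=μᵀu=0.692943  b=𝟙ᵀu=6.412125  c=𝟙ᵀv=70.261029  D=ac−b²=7.571564
λ₁=(c·0.139−b)/D = (70.261029·0.139−6.412125)/7.571564 = 0.442994
λ₂=(a−b·0.139)/D = (0.692943−6.412125·0.139)/7.571564 = -0.026196
w* = 0.442994·u + -0.026196·v:
  w_0 = 0.442994·1.6352 + -0.026196·15.3187 = 0.3231  (Lockheed)
  w_1 = 0.442994·0.6268 + -0.026196·13.2309 = -0.0689  (Qualcomm)
  w_2 = 0.442994·2.3483 + -0.026196·17.1085 = 0.5921  (Chevron)
  w_3 = 0.442994·0.6287 + -0.026196·5.2132 = 0.1420  (Disney)
  w_4 = 0.442994·1.1731 + -0.026196·19.3898 = 0.0118  (Merck)
Σw_i=1.0000  μᵀw=0.1390
σ²=wᵀΣw=λ₁·μ_p+λ₂ = 0.442994·0.139 + -0.026196 = 0.035381 ≈ 0.0354

0.0118


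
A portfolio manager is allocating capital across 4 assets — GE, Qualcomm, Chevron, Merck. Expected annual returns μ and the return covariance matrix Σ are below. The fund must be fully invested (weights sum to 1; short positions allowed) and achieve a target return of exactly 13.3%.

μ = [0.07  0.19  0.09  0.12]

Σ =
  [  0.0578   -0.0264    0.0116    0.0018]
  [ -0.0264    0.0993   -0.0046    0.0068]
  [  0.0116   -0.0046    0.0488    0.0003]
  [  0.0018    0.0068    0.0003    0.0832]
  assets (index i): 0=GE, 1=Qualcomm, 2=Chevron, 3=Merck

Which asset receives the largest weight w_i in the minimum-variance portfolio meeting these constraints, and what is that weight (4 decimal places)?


Qualcomm (0.4232)

p=Σ⁻¹μ = [1.9614  2.4271  1.5995  1.1957]
q=Σ⁻¹𝟙 = [20.7316  15.6682  16.9778  10.2289]
a=μᵀp=0.885879  b=𝟙ᵀp=7.183652  c=𝟙ᵀq=63.606589  D=ac−b²=4.742900
λ₁=(c·0.133−b)/D = (63.606589·0.133−7.183652)/4.742900 = 0.269039
λ₂=(a−b·0.133)/D = (0.885879−7.183652·0.133)/4.742900 = -0.014663
w* = 0.269039·p + -0.014663·q:
  w_0 = 0.269039·1.9614 + -0.014663·20.7316 = 0.2237  (GE)
  w_1 = 0.269039·2.4271 + -0.014663·15.6682 = 0.4232  (Qualcomm)
  w_2 = 0.269039·1.5995 + -0.014663·16.9778 = 0.1814  (Chevron)
  w_3 = 0.269039·1.1957 + -0.014663·10.2289 = 0.1717  (Merck)
Σw_i=1.0000  μᵀw=0.1330
σ²=wᵀΣw=λ₁·μ_p+λ₂ = 0.269039·0.133 + -0.014663 = 0.021119 ≈ 0.0211


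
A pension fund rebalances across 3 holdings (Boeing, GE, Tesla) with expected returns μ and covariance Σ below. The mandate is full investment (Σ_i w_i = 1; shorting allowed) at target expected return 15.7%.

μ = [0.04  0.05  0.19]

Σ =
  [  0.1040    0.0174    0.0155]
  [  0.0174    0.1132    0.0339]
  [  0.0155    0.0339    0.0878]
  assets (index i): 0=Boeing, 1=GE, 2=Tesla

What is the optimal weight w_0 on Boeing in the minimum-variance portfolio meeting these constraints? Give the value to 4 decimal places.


p=Σ⁻¹μ = [0.0912  -0.2437  2.2420]
q=Σ⁻¹𝟙 = [7.5375  5.2727  8.0231]
a=μᵀp=0.417445  b=𝟙ᵀp=2.089516  c=𝟙ᵀq=20.833218  D=ac−b²=4.330642
λ₁=(c·0.157−b)/D = (20.833218·0.157−2.089516)/4.330642 = 0.272777
λ₂=(a−b·0.157)/D = (0.417445−2.089516·0.157)/4.330642 = 0.020641
w* = 0.272777·p + 0.020641·q:
  w_0 = 0.272777·0.0912 + 0.020641·7.5375 = 0.1805  (Boeing)
  w_1 = 0.272777·-0.2437 + 0.020641·5.2727 = 0.0423  (GE)
  w_2 = 0.272777·2.2420 + 0.020641·8.0231 = 0.7772  (Tesla)
Σw_i=1.0000  μᵀw=0.1570
σ²=wᵀΣw=λ₁·μ_p+λ₂ = 0.272777·0.157 + 0.020641 = 0.063467 ≈ 0.0635

0.1805


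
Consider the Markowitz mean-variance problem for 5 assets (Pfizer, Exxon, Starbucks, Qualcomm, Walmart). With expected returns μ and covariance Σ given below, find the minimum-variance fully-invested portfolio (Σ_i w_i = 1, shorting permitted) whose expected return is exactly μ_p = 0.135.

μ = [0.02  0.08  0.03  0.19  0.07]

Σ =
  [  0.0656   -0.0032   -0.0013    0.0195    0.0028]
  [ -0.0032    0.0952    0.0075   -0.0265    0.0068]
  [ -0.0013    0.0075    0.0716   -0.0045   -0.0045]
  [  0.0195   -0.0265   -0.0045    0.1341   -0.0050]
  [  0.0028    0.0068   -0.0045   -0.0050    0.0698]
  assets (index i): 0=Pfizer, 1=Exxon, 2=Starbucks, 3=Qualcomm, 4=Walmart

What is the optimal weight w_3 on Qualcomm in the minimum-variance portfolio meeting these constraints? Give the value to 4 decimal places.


p=Σ⁻¹μ = [-0.1882  1.2062  0.4642  1.7372  1.0473]
q=Σ⁻¹𝟙 = [12.8451  11.2325  14.4755  8.8273  14.2826]
a=μᵀp=0.510038  b=𝟙ᵀp=4.266737  c=𝟙ᵀq=61.663111  D=ac−b²=13.245483
λ₁=(c·0.135−b)/D = (61.663111·0.135−4.266737)/13.245483 = 0.306352
λ₂=(a−b·0.135)/D = (0.510038−4.266737·0.135)/13.245483 = -0.004981
w* = 0.306352·p + -0.004981·q:
  w_0 = 0.306352·-0.1882 + -0.004981·12.8451 = -0.1216  (Pfizer)
  w_1 = 0.306352·1.2062 + -0.004981·11.2325 = 0.3136  (Exxon)
  w_2 = 0.306352·0.4642 + -0.004981·14.4755 = 0.0701  (Starbucks)
  w_3 = 0.306352·1.7372 + -0.004981·8.8273 = 0.4882  (Qualcomm)
  w_4 = 0.306352·1.0473 + -0.004981·14.2826 = 0.2497  (Walmart)
Σw_i=1.0000  μᵀw=0.1350
σ²=wᵀΣw=λ₁·μ_p+λ₂ = 0.306352·0.135 + -0.004981 = 0.036377 ≈ 0.0364

0.4882


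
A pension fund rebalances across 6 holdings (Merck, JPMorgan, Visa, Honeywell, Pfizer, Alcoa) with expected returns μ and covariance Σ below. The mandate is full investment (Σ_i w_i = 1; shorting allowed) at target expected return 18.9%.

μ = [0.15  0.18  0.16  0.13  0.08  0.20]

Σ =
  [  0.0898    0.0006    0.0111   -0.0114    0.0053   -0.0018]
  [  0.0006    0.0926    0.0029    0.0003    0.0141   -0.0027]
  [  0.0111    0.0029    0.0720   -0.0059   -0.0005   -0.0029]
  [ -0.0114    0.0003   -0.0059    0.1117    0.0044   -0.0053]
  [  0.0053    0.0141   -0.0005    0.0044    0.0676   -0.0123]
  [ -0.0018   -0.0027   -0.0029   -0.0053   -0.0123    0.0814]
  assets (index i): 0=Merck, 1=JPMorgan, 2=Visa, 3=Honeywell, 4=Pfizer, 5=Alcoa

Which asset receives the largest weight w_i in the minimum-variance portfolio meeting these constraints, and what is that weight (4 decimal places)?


p=Σ⁻¹μ = [1.5769  1.7730  2.1574  1.5268  1.1339  2.8983]
q=Σ⁻¹𝟙 = [10.2446  8.5280  13.6113  10.8891  14.5481  16.1866]
a=μᵀp=1.769710  b=𝟙ᵀp=11.066292  c=𝟙ᵀq=74.007691  D=ac−b²=8.509374
λ₁=(c·0.189−b)/D = (74.007691·0.189−11.066292)/8.509374 = 0.343288
λ₂=(a−b·0.189)/D = (1.769710−11.066292·0.189)/8.509374 = -0.037819
w* = 0.343288·p + -0.037819·q:
  w_0 = 0.343288·1.5769 + -0.037819·10.2446 = 0.1539  (Merck)
  w_1 = 0.343288·1.7730 + -0.037819·8.5280 = 0.2861  (JPMorgan)
  w_2 = 0.343288·2.1574 + -0.037819·13.6113 = 0.2259  (Visa)
  w_3 = 0.343288·1.5268 + -0.037819·10.8891 = 0.1123  (Honeywell)
  w_4 = 0.343288·1.1339 + -0.037819·14.5481 = -0.1609  (Pfizer)
  w_5 = 0.343288·2.8983 + -0.037819·16.1866 = 0.3828  (Alcoa)
Σw_i=1.0000  μᵀw=0.1890
σ²=wᵀΣw=λ₁·μ_p+λ₂ = 0.343288·0.189 + -0.037819 = 0.027062 ≈ 0.0271

Alcoa (0.3828)


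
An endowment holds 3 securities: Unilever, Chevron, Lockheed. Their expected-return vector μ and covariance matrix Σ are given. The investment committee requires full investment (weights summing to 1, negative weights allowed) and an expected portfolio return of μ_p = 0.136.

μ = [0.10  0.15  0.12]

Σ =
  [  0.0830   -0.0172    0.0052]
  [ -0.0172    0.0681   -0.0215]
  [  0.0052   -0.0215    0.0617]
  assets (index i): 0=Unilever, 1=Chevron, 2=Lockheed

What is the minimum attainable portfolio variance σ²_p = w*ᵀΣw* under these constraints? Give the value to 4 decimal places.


0.0210

u=Σ⁻¹μ = [1.7620  3.6122  3.0551]
v=Σ⁻¹𝟙 = [15.9950  26.3099  24.0274]
a=μᵀu=1.084639  b=𝟙ᵀu=8.429269  c=𝟙ᵀv=66.332275  D=ac−b²=0.893988
λ₁=(c·0.136−b)/D = (66.332275·0.136−8.429269)/0.893988 = 0.662112
λ₂=(a−b·0.136)/D = (1.084639−8.429269·0.136)/0.893988 = -0.069063
w* = 0.662112·u + -0.069063·v:
  w_0 = 0.662112·1.7620 + -0.069063·15.9950 = 0.0620  (Unilever)
  w_1 = 0.662112·3.6122 + -0.069063·26.3099 = 0.5746  (Chevron)
  w_2 = 0.662112·3.0551 + -0.069063·24.0274 = 0.3634  (Lockheed)
Σw_i=1.0000  μᵀw=0.1360
σ²=wᵀΣw=λ₁·μ_p+λ₂ = 0.662112·0.136 + -0.069063 = 0.020984 ≈ 0.0210


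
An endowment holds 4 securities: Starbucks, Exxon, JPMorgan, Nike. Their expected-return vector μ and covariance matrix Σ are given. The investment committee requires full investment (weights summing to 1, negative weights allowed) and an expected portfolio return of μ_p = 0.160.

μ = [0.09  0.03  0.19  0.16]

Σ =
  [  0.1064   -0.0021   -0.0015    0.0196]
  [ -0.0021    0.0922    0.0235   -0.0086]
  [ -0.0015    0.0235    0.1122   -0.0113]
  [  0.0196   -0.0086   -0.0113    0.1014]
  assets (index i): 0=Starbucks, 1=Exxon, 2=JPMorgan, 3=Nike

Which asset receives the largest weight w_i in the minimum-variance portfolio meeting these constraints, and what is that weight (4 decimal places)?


g=Σ⁻¹μ = [0.5633  0.0192  1.8660  1.6786]
h=Σ⁻¹𝟙 = [7.8511  9.9379  7.9507  10.0732]
a=μᵀg=0.674385  b=𝟙ᵀg=4.127081  c=𝟙ᵀh=35.812946  D=ac−b²=7.118923
λ₁=(c·0.160−b)/D = (35.812946·0.160−4.127081)/7.118923 = 0.225173
λ₂=(a−b·0.160)/D = (0.674385−4.127081·0.160)/7.118923 = 0.001974
w* = 0.225173·g + 0.001974·h:
  w_0 = 0.225173·0.5633 + 0.001974·7.8511 = 0.1423  (Starbucks)
  w_1 = 0.225173·0.0192 + 0.001974·9.9379 = 0.0239  (Exxon)
  w_2 = 0.225173·1.8660 + 0.001974·7.9507 = 0.4359  (JPMorgan)
  w_3 = 0.225173·1.6786 + 0.001974·10.0732 = 0.3979  (Nike)
Σw_i=1.0000  μᵀw=0.1600
σ²=wᵀΣw=λ₁·μ_p+λ₂ = 0.225173·0.160 + 0.001974 = 0.038002 ≈ 0.0380

JPMorgan (0.4359)


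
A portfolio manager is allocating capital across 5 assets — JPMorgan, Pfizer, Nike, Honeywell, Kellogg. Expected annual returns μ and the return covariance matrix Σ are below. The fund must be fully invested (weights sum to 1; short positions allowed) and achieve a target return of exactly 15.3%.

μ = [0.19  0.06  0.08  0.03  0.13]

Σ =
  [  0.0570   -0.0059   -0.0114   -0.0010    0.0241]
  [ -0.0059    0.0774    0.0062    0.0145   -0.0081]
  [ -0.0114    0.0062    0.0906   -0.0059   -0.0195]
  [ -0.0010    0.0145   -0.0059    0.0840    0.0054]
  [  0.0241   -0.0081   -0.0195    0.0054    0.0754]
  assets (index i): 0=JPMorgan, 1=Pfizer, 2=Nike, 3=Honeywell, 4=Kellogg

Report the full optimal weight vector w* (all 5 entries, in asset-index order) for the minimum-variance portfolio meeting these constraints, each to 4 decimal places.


u=Σ⁻¹μ = [3.2474  0.9763  1.4909  0.2575  1.1582]
v=Σ⁻¹𝟙 = [16.8412  12.3341  15.6769  10.2722  12.5234]
a=μᵀu=0.953138  b=𝟙ᵀu=7.130229  c=𝟙ᵀv=67.647785  D=ac−b²=13.637479
λ₁=(c·0.153−b)/D = (67.647785·0.153−7.130229)/13.637479 = 0.236105
λ₂=(a−b·0.153)/D = (0.953138−7.130229·0.153)/13.637479 = -0.010104
w* = 0.236105·u + -0.010104·v:
  w_0 = 0.236105·3.2474 + -0.010104·16.8412 = 0.5966  (JPMorgan)
  w_1 = 0.236105·0.9763 + -0.010104·12.3341 = 0.1059  (Pfizer)
  w_2 = 0.236105·1.4909 + -0.010104·15.6769 = 0.1936  (Nike)
  w_3 = 0.236105·0.2575 + -0.010104·10.2722 = -0.0430  (Honeywell)
  w_4 = 0.236105·1.1582 + -0.010104·12.5234 = 0.1469  (Kellogg)
Σw_i=1.0000  μᵀw=0.1530
σ²=wᵀΣw=λ₁·μ_p+λ₂ = 0.236105·0.153 + -0.010104 = 0.026021 ≈ 0.0260

0.5966  0.1059  0.1936  -0.0430  0.1469


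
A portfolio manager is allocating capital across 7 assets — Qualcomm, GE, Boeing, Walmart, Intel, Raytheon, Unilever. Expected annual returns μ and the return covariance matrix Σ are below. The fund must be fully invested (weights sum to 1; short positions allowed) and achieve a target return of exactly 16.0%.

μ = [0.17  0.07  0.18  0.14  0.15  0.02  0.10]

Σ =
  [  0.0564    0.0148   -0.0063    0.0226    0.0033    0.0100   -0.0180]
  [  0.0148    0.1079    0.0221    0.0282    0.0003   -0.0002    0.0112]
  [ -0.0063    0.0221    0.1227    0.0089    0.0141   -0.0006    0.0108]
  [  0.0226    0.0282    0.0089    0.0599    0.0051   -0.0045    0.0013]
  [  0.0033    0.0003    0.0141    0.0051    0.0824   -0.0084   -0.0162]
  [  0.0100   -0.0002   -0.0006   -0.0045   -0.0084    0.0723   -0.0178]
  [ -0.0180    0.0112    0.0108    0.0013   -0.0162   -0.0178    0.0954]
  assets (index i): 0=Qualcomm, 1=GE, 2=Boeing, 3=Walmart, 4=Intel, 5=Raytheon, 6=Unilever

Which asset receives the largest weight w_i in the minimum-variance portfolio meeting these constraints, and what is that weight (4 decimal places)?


g=Σ⁻¹μ = [3.3284  -0.5401  1.2750  0.9887  1.8660  0.5986  2.0104]
h=Σ⁻¹𝟙 = [16.0262  1.8803  4.6273  8.7277  15.7534  18.6600  18.7992]
a=μᵀg=1.388852  b=𝟙ᵀg=9.527013  c=𝟙ᵀh=84.474217  D=ac−b²=26.558169
λ₁=(c·0.160−b)/D = (84.474217·0.160−9.527013)/26.558169 = 0.150193
λ₂=(a−b·0.160)/D = (1.388852−9.527013·0.160)/26.558169 = -0.005101
w* = 0.150193·g + -0.005101·h:
  w_0 = 0.150193·3.3284 + -0.005101·16.0262 = 0.4182  (Qualcomm)
  w_1 = 0.150193·-0.5401 + -0.005101·1.8803 = -0.0907  (GE)
  w_2 = 0.150193·1.2750 + -0.005101·4.6273 = 0.1679  (Boeing)
  w_3 = 0.150193·0.9887 + -0.005101·8.7277 = 0.1040  (Walmart)
  w_4 = 0.150193·1.8660 + -0.005101·15.7534 = 0.1999  (Intel)
  w_5 = 0.150193·0.5986 + -0.005101·18.6600 = -0.0053  (Raytheon)
  w_6 = 0.150193·2.0104 + -0.005101·18.7992 = 0.2061  (Unilever)
Σw_i=1.0000  μᵀw=0.1600
σ²=wᵀΣw=λ₁·μ_p+λ₂ = 0.150193·0.160 + -0.005101 = 0.018930 ≈ 0.0189

Qualcomm (0.4182)


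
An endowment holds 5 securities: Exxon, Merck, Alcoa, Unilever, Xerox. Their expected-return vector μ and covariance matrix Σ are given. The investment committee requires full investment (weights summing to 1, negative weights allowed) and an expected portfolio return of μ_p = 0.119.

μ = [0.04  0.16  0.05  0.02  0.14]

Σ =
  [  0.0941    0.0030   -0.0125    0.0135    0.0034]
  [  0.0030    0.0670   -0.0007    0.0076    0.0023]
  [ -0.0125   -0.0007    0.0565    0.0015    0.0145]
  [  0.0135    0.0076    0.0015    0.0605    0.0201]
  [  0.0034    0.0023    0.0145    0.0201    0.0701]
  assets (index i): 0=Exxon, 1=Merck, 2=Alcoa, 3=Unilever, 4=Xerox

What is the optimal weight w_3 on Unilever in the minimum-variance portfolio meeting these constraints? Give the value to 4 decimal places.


p=Σ⁻¹μ = [0.4531  2.3894  0.5204  -0.7494  2.0040]
q=Σ⁻¹𝟙 = [10.9991  13.2912  18.3143  9.7179  6.7210]
a=μᵀp=0.692025  b=𝟙ᵀp=4.617571  c=𝟙ᵀq=59.043550  D=ac−b²=19.537651
λ₁=(c·0.119−b)/D = (59.043550·0.119−4.617571)/19.537651 = 0.123281
λ₂=(a−b·0.119)/D = (0.692025−4.617571·0.119)/19.537651 = 0.007295
w* = 0.123281·p + 0.007295·q:
  w_0 = 0.123281·0.4531 + 0.007295·10.9991 = 0.1361  (Exxon)
  w_1 = 0.123281·2.3894 + 0.007295·13.2912 = 0.3915  (Merck)
  w_2 = 0.123281·0.5204 + 0.007295·18.3143 = 0.1978  (Alcoa)
  w_3 = 0.123281·-0.7494 + 0.007295·9.7179 = -0.0215  (Unilever)
  w_4 = 0.123281·2.0040 + 0.007295·6.7210 = 0.2961  (Xerox)
Σw_i=1.0000  μᵀw=0.1190
σ²=wᵀΣw=λ₁·μ_p+λ₂ = 0.123281·0.119 + 0.007295 = 0.021966 ≈ 0.0220

-0.0215


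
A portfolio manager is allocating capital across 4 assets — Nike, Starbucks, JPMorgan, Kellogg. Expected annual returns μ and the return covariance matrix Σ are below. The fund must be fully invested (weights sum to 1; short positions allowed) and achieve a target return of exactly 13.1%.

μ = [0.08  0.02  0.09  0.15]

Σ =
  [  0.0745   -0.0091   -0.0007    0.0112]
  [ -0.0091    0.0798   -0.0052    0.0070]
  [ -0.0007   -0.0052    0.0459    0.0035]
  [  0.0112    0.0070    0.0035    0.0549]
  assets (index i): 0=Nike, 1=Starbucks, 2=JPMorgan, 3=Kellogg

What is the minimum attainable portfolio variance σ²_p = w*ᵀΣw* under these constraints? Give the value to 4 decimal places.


0.0304

x=Σ⁻¹μ = [0.7548  0.2416  1.8142  2.4318]
y=Σ⁻¹𝟙 = [13.5802  14.4941  22.7093  12.1486]
a=μᵀx=0.593266  b=𝟙ᵀx=5.242430  c=𝟙ᵀy=62.932226  D=ac−b²=9.852448
λ₁=(c·0.131−b)/D = (62.932226·0.131−5.242430)/9.852448 = 0.304665
λ₂=(a−b·0.131)/D = (0.593266−5.242430·0.131)/9.852448 = -0.009489
w* = 0.304665·x + -0.009489·y:
  w_0 = 0.304665·0.7548 + -0.009489·13.5802 = 0.1011  (Nike)
  w_1 = 0.304665·0.2416 + -0.009489·14.4941 = -0.0639  (Starbucks)
  w_2 = 0.304665·1.8142 + -0.009489·22.7093 = 0.3372  (JPMorgan)
  w_3 = 0.304665·2.4318 + -0.009489·12.1486 = 0.6256  (Kellogg)
Σw_i=1.0000  μᵀw=0.1310
σ²=wᵀΣw=λ₁·μ_p+λ₂ = 0.304665·0.131 + -0.009489 = 0.030422 ≈ 0.0304


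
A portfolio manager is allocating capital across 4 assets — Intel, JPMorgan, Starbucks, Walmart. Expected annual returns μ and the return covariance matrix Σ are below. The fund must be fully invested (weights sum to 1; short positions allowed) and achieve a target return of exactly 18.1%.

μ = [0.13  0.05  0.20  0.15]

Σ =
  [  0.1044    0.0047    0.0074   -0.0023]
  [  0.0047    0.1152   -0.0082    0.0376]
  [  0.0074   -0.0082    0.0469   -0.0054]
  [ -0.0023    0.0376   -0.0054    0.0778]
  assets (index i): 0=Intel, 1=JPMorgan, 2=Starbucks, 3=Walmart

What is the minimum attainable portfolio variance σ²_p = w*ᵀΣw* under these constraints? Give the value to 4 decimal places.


g=Σ⁻¹μ = [0.9879  -0.0396  4.3640  2.2792]
h=Σ⁻¹𝟙 = [7.9656  6.1437  22.4842  11.6804]
a=μᵀg=1.341140  b=𝟙ᵀg=7.591597  c=𝟙ᵀh=48.273776  D=ac−b²=7.109553
λ₁=(c·0.181−b)/D = (48.273776·0.181−7.591597)/7.109553 = 0.161186
λ₂=(a−b·0.181)/D = (1.341140−7.591597·0.181)/7.109553 = -0.004633
w* = 0.161186·g + -0.004633·h:
  w_0 = 0.161186·0.9879 + -0.004633·7.9656 = 0.1223  (Intel)
  w_1 = 0.161186·-0.0396 + -0.004633·6.1437 = -0.0348  (JPMorgan)
  w_2 = 0.161186·4.3640 + -0.004633·22.4842 = 0.5992  (Starbucks)
  w_3 = 0.161186·2.2792 + -0.004633·11.6804 = 0.3133  (Walmart)
Σw_i=1.0000  μᵀw=0.1810
σ²=wᵀΣw=λ₁·μ_p+λ₂ = 0.161186·0.181 + -0.004633 = 0.024542 ≈ 0.0245

0.0245


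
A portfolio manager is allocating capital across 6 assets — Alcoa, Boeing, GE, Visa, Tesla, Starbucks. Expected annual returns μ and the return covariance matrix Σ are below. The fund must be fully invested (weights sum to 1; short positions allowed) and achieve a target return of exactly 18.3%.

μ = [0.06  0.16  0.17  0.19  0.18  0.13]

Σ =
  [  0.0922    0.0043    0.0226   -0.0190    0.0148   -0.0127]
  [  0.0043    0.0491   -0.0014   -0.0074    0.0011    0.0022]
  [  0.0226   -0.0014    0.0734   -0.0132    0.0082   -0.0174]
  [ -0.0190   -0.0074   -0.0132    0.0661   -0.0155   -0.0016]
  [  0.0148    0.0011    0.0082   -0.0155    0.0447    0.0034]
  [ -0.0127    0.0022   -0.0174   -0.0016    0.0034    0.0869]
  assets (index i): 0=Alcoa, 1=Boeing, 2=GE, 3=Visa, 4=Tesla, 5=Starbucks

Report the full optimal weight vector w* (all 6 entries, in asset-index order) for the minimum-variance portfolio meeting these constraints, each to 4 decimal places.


-0.0793  0.2125  0.1887  0.2929  0.3190  0.0662

u=Σ⁻¹μ = [0.2474  3.9154  3.1702  5.2201  4.9272  1.9711]
v=Σ⁻¹𝟙 = [9.8991  23.3027  17.3576  30.1992  24.6341  15.4320]
a=μᵀu=3.315183  b=𝟙ᵀu=19.451304  c=𝟙ᵀv=120.824655  D=ac−b²=22.202655
λ₁=(c·0.183−b)/D = (120.824655·0.183−19.451304)/22.202655 = 0.119788
λ₂=(a−b·0.183)/D = (3.315183−19.451304·0.183)/22.202655 = -0.011008
w* = 0.119788·u + -0.011008·v:
  w_0 = 0.119788·0.2474 + -0.011008·9.8991 = -0.0793  (Alcoa)
  w_1 = 0.119788·3.9154 + -0.011008·23.3027 = 0.2125  (Boeing)
  w_2 = 0.119788·3.1702 + -0.011008·17.3576 = 0.1887  (GE)
  w_3 = 0.119788·5.2201 + -0.011008·30.1992 = 0.2929  (Visa)
  w_4 = 0.119788·4.9272 + -0.011008·24.6341 = 0.3190  (Tesla)
  w_5 = 0.119788·1.9711 + -0.011008·15.4320 = 0.0662  (Starbucks)
Σw_i=1.0000  μᵀw=0.1830
σ²=wᵀΣw=λ₁·μ_p+λ₂ = 0.119788·0.183 + -0.011008 = 0.010913 ≈ 0.0109


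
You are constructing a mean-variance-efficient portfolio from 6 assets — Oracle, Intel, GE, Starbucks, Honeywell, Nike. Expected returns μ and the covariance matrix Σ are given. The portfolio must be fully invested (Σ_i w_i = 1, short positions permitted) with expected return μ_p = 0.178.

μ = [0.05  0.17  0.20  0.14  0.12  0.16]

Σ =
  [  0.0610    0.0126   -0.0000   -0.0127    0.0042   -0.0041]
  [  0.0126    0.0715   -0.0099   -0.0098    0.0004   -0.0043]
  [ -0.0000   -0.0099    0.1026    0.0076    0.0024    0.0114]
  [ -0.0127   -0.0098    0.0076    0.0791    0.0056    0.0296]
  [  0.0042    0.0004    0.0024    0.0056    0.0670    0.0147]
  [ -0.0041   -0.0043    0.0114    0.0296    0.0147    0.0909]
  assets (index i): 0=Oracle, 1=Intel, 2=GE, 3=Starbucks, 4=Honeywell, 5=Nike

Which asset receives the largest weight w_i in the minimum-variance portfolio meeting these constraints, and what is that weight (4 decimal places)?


p=Σ⁻¹μ = [0.5354  2.8202  1.9692  1.5683  1.3317  0.9447]
q=Σ⁻¹𝟙 = [15.7308  14.5822  9.3373  13.3909  11.2921  5.0428]
a=μᵀp=1.430569  b=𝟙ᵀp=9.169598  c=𝟙ᵀq=69.376073  D=ac−b²=15.165765
λ₁=(c·0.178−b)/D = (69.376073·0.178−9.169598)/15.165765 = 0.209639
λ₂=(a−b·0.178)/D = (1.430569−9.169598·0.178)/15.165765 = -0.013294
w* = 0.209639·p + -0.013294·q:
  w_0 = 0.209639·0.5354 + -0.013294·15.7308 = -0.0969  (Oracle)
  w_1 = 0.209639·2.8202 + -0.013294·14.5822 = 0.3974  (Intel)
  w_2 = 0.209639·1.9692 + -0.013294·9.3373 = 0.2887  (GE)
  w_3 = 0.209639·1.5683 + -0.013294·13.3909 = 0.1508  (Starbucks)
  w_4 = 0.209639·1.3317 + -0.013294·11.2921 = 0.1291  (Honeywell)
  w_5 = 0.209639·0.9447 + -0.013294·5.0428 = 0.1310  (Nike)
Σw_i=1.0000  μᵀw=0.1780
σ²=wᵀΣw=λ₁·μ_p+λ₂ = 0.209639·0.178 + -0.013294 = 0.024021 ≈ 0.0240

Intel (0.3974)


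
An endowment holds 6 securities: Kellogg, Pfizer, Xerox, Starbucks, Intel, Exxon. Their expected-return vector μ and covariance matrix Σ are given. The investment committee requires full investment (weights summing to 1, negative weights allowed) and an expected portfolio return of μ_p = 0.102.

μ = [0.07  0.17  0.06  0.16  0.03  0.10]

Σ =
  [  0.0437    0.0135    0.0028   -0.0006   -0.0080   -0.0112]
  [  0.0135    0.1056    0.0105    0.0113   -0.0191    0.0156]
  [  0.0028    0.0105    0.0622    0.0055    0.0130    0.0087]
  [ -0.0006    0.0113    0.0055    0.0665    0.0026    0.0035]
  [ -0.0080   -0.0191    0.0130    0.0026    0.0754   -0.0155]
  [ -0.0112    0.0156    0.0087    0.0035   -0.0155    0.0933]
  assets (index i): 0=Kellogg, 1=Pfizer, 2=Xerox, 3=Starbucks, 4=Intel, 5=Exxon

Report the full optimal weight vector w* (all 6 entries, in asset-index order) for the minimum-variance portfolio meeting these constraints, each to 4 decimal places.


x=Σ⁻¹μ = [1.7507  1.1600  0.1262  2.1129  1.0227  1.1669]
y=Σ⁻¹𝟙 = [28.5211  5.0271  6.6995  12.3278  19.1467  15.3950]
a=μᵀx=0.812750  b=𝟙ᵀx=7.339389  c=𝟙ᵀy=87.117125  D=ac−b²=16.937789
λ₁=(c·0.102−b)/D = (87.117125·0.102−7.339389)/16.937789 = 0.091308
λ₂=(a−b·0.102)/D = (0.812750−7.339389·0.102)/16.937789 = 0.003786
w* = 0.091308·x + 0.003786·y:
  w_0 = 0.091308·1.7507 + 0.003786·28.5211 = 0.2678  (Kellogg)
  w_1 = 0.091308·1.1600 + 0.003786·5.0271 = 0.1250  (Pfizer)
  w_2 = 0.091308·0.1262 + 0.003786·6.6995 = 0.0369  (Xerox)
  w_3 = 0.091308·2.1129 + 0.003786·12.3278 = 0.2396  (Starbucks)
  w_4 = 0.091308·1.0227 + 0.003786·19.1467 = 0.1659  (Intel)
  w_5 = 0.091308·1.1669 + 0.003786·15.3950 = 0.1648  (Exxon)
Σw_i=1.0000  μᵀw=0.1020
σ²=wᵀΣw=λ₁·μ_p+λ₂ = 0.091308·0.102 + 0.003786 = 0.013100 ≈ 0.0131

0.2678  0.1250  0.0369  0.2396  0.1659  0.1648


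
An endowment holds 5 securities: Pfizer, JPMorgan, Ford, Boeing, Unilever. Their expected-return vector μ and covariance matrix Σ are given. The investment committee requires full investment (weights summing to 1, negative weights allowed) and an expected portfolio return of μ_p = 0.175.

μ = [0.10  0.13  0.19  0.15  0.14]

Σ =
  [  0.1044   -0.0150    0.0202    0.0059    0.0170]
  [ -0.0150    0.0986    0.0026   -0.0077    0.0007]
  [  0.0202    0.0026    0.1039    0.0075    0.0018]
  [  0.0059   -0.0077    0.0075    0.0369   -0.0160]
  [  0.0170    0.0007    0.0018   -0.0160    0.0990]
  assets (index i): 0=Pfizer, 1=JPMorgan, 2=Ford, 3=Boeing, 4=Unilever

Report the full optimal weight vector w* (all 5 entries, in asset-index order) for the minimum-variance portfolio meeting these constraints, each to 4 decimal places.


p=Σ⁻¹μ = [0.3150  1.7090  1.3247  5.0285  2.1366]
q=Σ⁻¹𝟙 = [6.2196  13.5039  5.3710  34.0512  14.3431]
a=μᵀp=1.558745  b=𝟙ᵀp=10.513685  c=𝟙ᵀq=73.488890  D=ac−b²=4.012839
λ₁=(c·0.175−b)/D = (73.488890·0.175−10.513685)/4.012839 = 0.584840
λ₂=(a−b·0.175)/D = (1.558745−10.513685·0.175)/4.012839 = -0.070063
w* = 0.584840·p + -0.070063·q:
  w_0 = 0.584840·0.3150 + -0.070063·6.2196 = -0.2515  (Pfizer)
  w_1 = 0.584840·1.7090 + -0.070063·13.5039 = 0.0534  (JPMorgan)
  w_2 = 0.584840·1.3247 + -0.070063·5.3710 = 0.3984  (Ford)
  w_3 = 0.584840·5.0285 + -0.070063·34.0512 = 0.5551  (Boeing)
  w_4 = 0.584840·2.1366 + -0.070063·14.3431 = 0.2446  (Unilever)
Σw_i=1.0000  μᵀw=0.1750
σ²=wᵀΣw=λ₁·μ_p+λ₂ = 0.584840·0.175 + -0.070063 = 0.032284 ≈ 0.0323

-0.2515  0.0534  0.3984  0.5551  0.2446


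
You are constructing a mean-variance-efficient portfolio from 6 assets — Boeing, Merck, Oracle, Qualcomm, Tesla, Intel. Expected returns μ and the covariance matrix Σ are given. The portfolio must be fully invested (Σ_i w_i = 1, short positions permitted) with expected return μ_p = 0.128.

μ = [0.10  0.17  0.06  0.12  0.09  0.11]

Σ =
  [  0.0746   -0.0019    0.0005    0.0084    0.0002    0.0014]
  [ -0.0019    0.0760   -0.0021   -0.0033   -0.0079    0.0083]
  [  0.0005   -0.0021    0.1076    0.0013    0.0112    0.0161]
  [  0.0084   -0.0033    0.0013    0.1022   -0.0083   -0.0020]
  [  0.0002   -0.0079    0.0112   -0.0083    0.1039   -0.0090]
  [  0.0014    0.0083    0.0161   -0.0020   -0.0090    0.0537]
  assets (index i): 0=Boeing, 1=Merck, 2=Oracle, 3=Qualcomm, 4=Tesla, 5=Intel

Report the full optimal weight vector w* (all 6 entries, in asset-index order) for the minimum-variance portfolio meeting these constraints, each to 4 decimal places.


0.1371  0.3330  -0.0145  0.1661  0.1496  0.2286

p=Σ⁻¹μ = [1.2132  2.2555  0.1653  1.2862  1.2833  1.8816]
q=Σ⁻¹𝟙 = [12.1784  13.4953  5.5432  10.4843  12.3412  17.0155]
a=μᵀp=0.991495  b=𝟙ᵀp=8.085170  c=𝟙ᵀq=71.057978  D=ac−b²=5.083658
λ₁=(c·0.128−b)/D = (71.057978·0.128−8.085170)/5.083658 = 0.198725
λ₂=(a−b·0.128)/D = (0.991495−8.085170·0.128)/5.083658 = -0.008538
w* = 0.198725·p + -0.008538·q:
  w_0 = 0.198725·1.2132 + -0.008538·12.1784 = 0.1371  (Boeing)
  w_1 = 0.198725·2.2555 + -0.008538·13.4953 = 0.3330  (Merck)
  w_2 = 0.198725·0.1653 + -0.008538·5.5432 = -0.0145  (Oracle)
  w_3 = 0.198725·1.2862 + -0.008538·10.4843 = 0.1661  (Qualcomm)
  w_4 = 0.198725·1.2833 + -0.008538·12.3412 = 0.1496  (Tesla)
  w_5 = 0.198725·1.8816 + -0.008538·17.0155 = 0.2286  (Intel)
Σw_i=1.0000  μᵀw=0.1280
σ²=wᵀΣw=λ₁·μ_p+λ₂ = 0.198725·0.128 + -0.008538 = 0.016898 ≈ 0.0169


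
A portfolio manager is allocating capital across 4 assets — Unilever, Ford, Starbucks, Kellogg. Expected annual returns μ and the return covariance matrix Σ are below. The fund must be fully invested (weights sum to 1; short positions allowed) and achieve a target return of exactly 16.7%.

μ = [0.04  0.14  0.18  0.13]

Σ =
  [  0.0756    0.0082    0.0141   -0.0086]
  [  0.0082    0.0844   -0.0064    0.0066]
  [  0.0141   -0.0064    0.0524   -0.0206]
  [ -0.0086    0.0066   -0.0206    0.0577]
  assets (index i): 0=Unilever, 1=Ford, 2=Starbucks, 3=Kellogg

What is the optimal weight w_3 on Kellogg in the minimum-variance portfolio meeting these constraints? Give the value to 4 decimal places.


0.3654

u=Σ⁻¹μ = [-0.1965  1.7705  5.2334  3.8896]
v=Σ⁻¹𝟙 = [9.8573  10.8925  28.6898  27.7971]
a=μᵀu=1.687675  b=𝟙ᵀu=10.697016  c=𝟙ᵀv=77.236604  D=ac−b²=15.924125
λ₁=(c·0.167−b)/D = (77.236604·0.167−10.697016)/15.924125 = 0.138249
λ₂=(a−b·0.167)/D = (1.687675−10.697016·0.167)/15.924125 = -0.006200
w* = 0.138249·u + -0.006200·v:
  w_0 = 0.138249·-0.1965 + -0.006200·9.8573 = -0.0883  (Unilever)
  w_1 = 0.138249·1.7705 + -0.006200·10.8925 = 0.1772  (Ford)
  w_2 = 0.138249·5.2334 + -0.006200·28.6898 = 0.5456  (Starbucks)
  w_3 = 0.138249·3.8896 + -0.006200·27.7971 = 0.3654  (Kellogg)
Σw_i=1.0000  μᵀw=0.1670
σ²=wᵀΣw=λ₁·μ_p+λ₂ = 0.138249·0.167 + -0.006200 = 0.016888 ≈ 0.0169


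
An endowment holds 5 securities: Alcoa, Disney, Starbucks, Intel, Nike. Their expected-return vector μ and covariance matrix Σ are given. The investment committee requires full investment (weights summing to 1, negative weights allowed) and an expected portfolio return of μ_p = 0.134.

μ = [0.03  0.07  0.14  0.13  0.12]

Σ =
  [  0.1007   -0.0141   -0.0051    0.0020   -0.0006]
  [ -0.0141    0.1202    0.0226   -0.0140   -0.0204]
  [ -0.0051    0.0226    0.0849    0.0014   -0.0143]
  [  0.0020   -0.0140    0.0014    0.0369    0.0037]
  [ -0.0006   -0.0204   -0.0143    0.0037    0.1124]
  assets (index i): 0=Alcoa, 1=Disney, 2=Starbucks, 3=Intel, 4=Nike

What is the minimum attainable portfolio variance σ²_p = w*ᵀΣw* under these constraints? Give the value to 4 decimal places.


0.0215

g=Σ⁻¹μ = [0.4516  0.9938  1.5748  3.6826  1.3295]
h=Σ⁻¹𝟙 = [11.7846  13.2060  10.4489  29.9022  11.7016]
a=μᵀg=0.941860  b=𝟙ᵀg=8.032279  c=𝟙ᵀh=77.043270  D=ac−b²=8.046473
λ₁=(c·0.134−b)/D = (77.043270·0.134−8.032279)/8.046473 = 0.284786
λ₂=(a−b·0.134)/D = (0.941860−8.032279·0.134)/8.046473 = -0.016711
w* = 0.284786·g + -0.016711·h:
  w_0 = 0.284786·0.4516 + -0.016711·11.7846 = -0.0683  (Alcoa)
  w_1 = 0.284786·0.9938 + -0.016711·13.2060 = 0.0623  (Disney)
  w_2 = 0.284786·1.5748 + -0.016711·10.4489 = 0.2739  (Starbucks)
  w_3 = 0.284786·3.6826 + -0.016711·29.9022 = 0.5490  (Intel)
  w_4 = 0.284786·1.3295 + -0.016711·11.7016 = 0.1831  (Nike)
Σw_i=1.0000  μᵀw=0.1340
σ²=wᵀΣw=λ₁·μ_p+λ₂ = 0.284786·0.134 + -0.016711 = 0.021450 ≈ 0.0215


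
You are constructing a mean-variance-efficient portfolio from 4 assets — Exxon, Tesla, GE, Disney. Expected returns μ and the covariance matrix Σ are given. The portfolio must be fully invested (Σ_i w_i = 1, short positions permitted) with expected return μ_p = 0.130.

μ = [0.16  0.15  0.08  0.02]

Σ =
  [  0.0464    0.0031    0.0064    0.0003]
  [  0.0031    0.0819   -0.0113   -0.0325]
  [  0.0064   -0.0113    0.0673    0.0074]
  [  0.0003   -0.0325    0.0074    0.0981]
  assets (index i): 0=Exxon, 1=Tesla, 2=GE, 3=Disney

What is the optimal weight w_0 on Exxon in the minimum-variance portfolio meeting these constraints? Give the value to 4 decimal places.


0.4398

u=Σ⁻¹μ = [3.1342  2.2063  1.1691  0.8370]
v=Σ⁻¹𝟙 = [18.0995  19.7350  14.7398  15.5646]
a=μᵀu=0.942689  b=𝟙ᵀu=7.346656  c=𝟙ᵀv=68.138962  D=ac−b²=10.260517
λ₁=(c·0.130−b)/D = (68.138962·0.130−7.346656)/10.260517 = 0.147303
λ₂=(a−b·0.130)/D = (0.942689−7.346656·0.130)/10.260517 = -0.001206
w* = 0.147303·u + -0.001206·v:
  w_0 = 0.147303·3.1342 + -0.001206·18.0995 = 0.4398  (Exxon)
  w_1 = 0.147303·2.2063 + -0.001206·19.7350 = 0.3012  (Tesla)
  w_2 = 0.147303·1.1691 + -0.001206·14.7398 = 0.1544  (GE)
  w_3 = 0.147303·0.8370 + -0.001206·15.5646 = 0.1045  (Disney)
Σw_i=1.0000  μᵀw=0.1300
σ²=wᵀΣw=λ₁·μ_p+λ₂ = 0.147303·0.130 + -0.001206 = 0.017943 ≈ 0.0179


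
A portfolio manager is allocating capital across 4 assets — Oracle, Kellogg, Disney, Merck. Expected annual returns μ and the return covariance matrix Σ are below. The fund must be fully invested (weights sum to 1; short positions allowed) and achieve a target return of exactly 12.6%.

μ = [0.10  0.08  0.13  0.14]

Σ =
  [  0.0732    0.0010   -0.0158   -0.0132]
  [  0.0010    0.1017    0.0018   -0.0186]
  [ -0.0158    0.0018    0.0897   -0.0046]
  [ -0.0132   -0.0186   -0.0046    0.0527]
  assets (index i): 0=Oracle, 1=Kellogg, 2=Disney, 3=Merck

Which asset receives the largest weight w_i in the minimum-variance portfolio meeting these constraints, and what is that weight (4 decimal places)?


Merck (0.4894)

p=Σ⁻¹μ = [2.5097  1.4530  2.0662  3.9783]
q=Σ⁻¹𝟙 = [22.6693  15.0626  16.4496  31.4054]
a=μᵀp=1.192773  b=𝟙ᵀp=10.007141  c=𝟙ᵀq=85.586874  D=ac−b²=1.942840
λ₁=(c·0.126−b)/D = (85.586874·0.126−10.007141)/1.942840 = 0.399830
λ₂=(a−b·0.126)/D = (1.192773−10.007141·0.126)/1.942840 = -0.035066
w* = 0.399830·p + -0.035066·q:
  w_0 = 0.399830·2.5097 + -0.035066·22.6693 = 0.2085  (Oracle)
  w_1 = 0.399830·1.4530 + -0.035066·15.0626 = 0.0528  (Kellogg)
  w_2 = 0.399830·2.0662 + -0.035066·16.4496 = 0.2493  (Disney)
  w_3 = 0.399830·3.9783 + -0.035066·31.4054 = 0.4894  (Merck)
Σw_i=1.0000  μᵀw=0.1260
σ²=wᵀΣw=λ₁·μ_p+λ₂ = 0.399830·0.126 + -0.035066 = 0.015313 ≈ 0.0153


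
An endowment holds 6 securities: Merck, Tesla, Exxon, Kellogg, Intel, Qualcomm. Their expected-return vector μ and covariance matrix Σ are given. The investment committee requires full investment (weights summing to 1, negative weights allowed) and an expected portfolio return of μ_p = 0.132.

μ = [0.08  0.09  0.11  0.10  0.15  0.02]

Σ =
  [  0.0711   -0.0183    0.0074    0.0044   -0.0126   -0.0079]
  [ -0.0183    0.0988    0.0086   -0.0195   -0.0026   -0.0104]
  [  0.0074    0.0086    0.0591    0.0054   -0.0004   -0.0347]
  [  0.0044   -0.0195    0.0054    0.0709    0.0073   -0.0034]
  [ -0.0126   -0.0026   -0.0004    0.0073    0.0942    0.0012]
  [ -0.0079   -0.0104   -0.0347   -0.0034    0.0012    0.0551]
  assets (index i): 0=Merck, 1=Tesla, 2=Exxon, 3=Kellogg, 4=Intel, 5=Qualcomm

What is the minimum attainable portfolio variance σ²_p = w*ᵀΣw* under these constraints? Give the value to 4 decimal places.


0.0310

x=Σ⁻¹μ = [1.7653  1.6169  2.9415  1.4785  1.7350  2.8272]
y=Σ⁻¹𝟙 = [21.7819  19.5735  39.7183  16.2733  12.3310  50.7150]
a=μᵀx=1.074961  b=𝟙ᵀx=12.364454  c=𝟙ᵀy=160.392969  D=ac−b²=19.536440
λ₁=(c·0.132−b)/D = (160.392969·0.132−12.364454)/19.536440 = 0.450820
λ₂=(a−b·0.132)/D = (1.074961−12.364454·0.132)/19.536440 = -0.028518
w* = 0.450820·x + -0.028518·y:
  w_0 = 0.450820·1.7653 + -0.028518·21.7819 = 0.1746  (Merck)
  w_1 = 0.450820·1.6169 + -0.028518·19.5735 = 0.1707  (Tesla)
  w_2 = 0.450820·2.9415 + -0.028518·39.7183 = 0.1934  (Exxon)
  w_3 = 0.450820·1.4785 + -0.028518·16.2733 = 0.2024  (Kellogg)
  w_4 = 0.450820·1.7350 + -0.028518·12.3310 = 0.4305  (Intel)
  w_5 = 0.450820·2.8272 + -0.028518·50.7150 = -0.1718  (Qualcomm)
Σw_i=1.0000  μᵀw=0.1320
σ²=wᵀΣw=λ₁·μ_p+λ₂ = 0.450820·0.132 + -0.028518 = 0.030990 ≈ 0.0310


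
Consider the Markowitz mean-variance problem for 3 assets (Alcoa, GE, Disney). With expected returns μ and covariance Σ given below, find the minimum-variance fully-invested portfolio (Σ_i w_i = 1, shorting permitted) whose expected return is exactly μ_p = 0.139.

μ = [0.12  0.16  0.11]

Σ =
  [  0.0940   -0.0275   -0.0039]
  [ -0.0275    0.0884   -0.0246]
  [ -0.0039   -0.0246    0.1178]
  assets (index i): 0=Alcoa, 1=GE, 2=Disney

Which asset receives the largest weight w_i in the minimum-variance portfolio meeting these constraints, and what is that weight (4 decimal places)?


g=Σ⁻¹μ = [2.2063  2.9478  1.6224]
h=Σ⁻¹𝟙 = [17.1432  20.3480  13.3058]
a=μᵀg=0.914866  b=𝟙ᵀg=6.776492  c=𝟙ᵀh=50.796927  D=ac−b²=0.551557
λ₁=(c·0.139−b)/D = (50.796927·0.139−6.776492)/0.551557 = 0.515414
λ₂=(a−b·0.139)/D = (0.914866−6.776492·0.139)/0.551557 = -0.049072
w* = 0.515414·g + -0.049072·h:
  w_0 = 0.515414·2.2063 + -0.049072·17.1432 = 0.2959  (Alcoa)
  w_1 = 0.515414·2.9478 + -0.049072·20.3480 = 0.5208  (GE)
  w_2 = 0.515414·1.6224 + -0.049072·13.3058 = 0.1833  (Disney)
Σw_i=1.0000  μᵀw=0.1390
σ²=wᵀΣw=λ₁·μ_p+λ₂ = 0.515414·0.139 + -0.049072 = 0.022571 ≈ 0.0226

GE (0.5208)


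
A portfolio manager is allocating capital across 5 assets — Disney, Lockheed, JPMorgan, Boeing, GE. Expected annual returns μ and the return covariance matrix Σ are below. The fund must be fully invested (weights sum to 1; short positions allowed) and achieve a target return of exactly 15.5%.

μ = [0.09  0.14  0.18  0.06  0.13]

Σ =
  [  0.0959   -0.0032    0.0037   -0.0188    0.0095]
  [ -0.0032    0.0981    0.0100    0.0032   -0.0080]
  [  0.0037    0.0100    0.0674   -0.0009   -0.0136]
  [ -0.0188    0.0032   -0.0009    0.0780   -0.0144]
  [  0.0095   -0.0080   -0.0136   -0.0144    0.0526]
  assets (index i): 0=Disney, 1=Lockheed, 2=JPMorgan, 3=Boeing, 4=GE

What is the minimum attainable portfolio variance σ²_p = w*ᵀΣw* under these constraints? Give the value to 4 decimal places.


0.0202

x=Σ⁻¹μ = [0.8056  1.3834  3.2137  1.6487  3.8187]
y=Σ⁻¹𝟙 = [11.2198  10.3373  18.8333  20.6885  29.0905]
a=μᵀx=1.439996  b=𝟙ᵀx=10.870071  c=𝟙ᵀy=90.169416  D=ac−b²=11.685136
λ₁=(c·0.155−b)/D = (90.169416·0.155−10.870071)/11.685136 = 0.265824
λ₂=(a−b·0.155)/D = (1.439996−10.870071·0.155)/11.685136 = -0.020955
w* = 0.265824·x + -0.020955·y:
  w_0 = 0.265824·0.8056 + -0.020955·11.2198 = -0.0210  (Disney)
  w_1 = 0.265824·1.3834 + -0.020955·10.3373 = 0.1511  (Lockheed)
  w_2 = 0.265824·3.2137 + -0.020955·18.8333 = 0.4596  (JPMorgan)
  w_3 = 0.265824·1.6487 + -0.020955·20.6885 = 0.0047  (Boeing)
  w_4 = 0.265824·3.8187 + -0.020955·29.0905 = 0.4055  (GE)
Σw_i=1.0000  μᵀw=0.1550
σ²=wᵀΣw=λ₁·μ_p+λ₂ = 0.265824·0.155 + -0.020955 = 0.020247 ≈ 0.0202


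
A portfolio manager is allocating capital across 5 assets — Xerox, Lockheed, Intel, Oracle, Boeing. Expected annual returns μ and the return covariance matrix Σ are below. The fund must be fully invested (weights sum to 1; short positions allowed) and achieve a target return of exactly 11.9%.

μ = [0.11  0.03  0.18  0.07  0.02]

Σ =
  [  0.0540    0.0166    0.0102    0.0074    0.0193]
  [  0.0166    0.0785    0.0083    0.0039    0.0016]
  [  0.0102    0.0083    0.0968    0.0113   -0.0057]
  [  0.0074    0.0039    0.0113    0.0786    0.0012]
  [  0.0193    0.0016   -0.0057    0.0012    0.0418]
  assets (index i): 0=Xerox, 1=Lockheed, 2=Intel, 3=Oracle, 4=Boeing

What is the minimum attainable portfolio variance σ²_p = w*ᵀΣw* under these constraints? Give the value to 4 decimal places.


g=Σ⁻¹μ = [1.7613  -0.1845  1.6240  0.5023  -0.1207]
h=Σ⁻¹𝟙 = [4.3049  9.8953  9.1677  10.1646  22.5154]
a=μᵀg=0.513273  b=𝟙ᵀg=3.582416  c=𝟙ᵀh=56.047869  D=ac−b²=15.934132
λ₁=(c·0.119−b)/D = (56.047869·0.119−3.582416)/15.934132 = 0.193753
λ₂=(a−b·0.119)/D = (0.513273−3.582416·0.119)/15.934132 = 0.005458
w* = 0.193753·g + 0.005458·h:
  w_0 = 0.193753·1.7613 + 0.005458·4.3049 = 0.3647  (Xerox)
  w_1 = 0.193753·-0.1845 + 0.005458·9.8953 = 0.0183  (Lockheed)
  w_2 = 0.193753·1.6240 + 0.005458·9.1677 = 0.3647  (Intel)
  w_3 = 0.193753·0.5023 + 0.005458·10.1646 = 0.1528  (Oracle)
  w_4 = 0.193753·-0.1207 + 0.005458·22.5154 = 0.0995  (Boeing)
Σw_i=1.0000  μᵀw=0.1190
σ²=wᵀΣw=λ₁·μ_p+λ₂ = 0.193753·0.119 + 0.005458 = 0.028514 ≈ 0.0285

0.0285
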